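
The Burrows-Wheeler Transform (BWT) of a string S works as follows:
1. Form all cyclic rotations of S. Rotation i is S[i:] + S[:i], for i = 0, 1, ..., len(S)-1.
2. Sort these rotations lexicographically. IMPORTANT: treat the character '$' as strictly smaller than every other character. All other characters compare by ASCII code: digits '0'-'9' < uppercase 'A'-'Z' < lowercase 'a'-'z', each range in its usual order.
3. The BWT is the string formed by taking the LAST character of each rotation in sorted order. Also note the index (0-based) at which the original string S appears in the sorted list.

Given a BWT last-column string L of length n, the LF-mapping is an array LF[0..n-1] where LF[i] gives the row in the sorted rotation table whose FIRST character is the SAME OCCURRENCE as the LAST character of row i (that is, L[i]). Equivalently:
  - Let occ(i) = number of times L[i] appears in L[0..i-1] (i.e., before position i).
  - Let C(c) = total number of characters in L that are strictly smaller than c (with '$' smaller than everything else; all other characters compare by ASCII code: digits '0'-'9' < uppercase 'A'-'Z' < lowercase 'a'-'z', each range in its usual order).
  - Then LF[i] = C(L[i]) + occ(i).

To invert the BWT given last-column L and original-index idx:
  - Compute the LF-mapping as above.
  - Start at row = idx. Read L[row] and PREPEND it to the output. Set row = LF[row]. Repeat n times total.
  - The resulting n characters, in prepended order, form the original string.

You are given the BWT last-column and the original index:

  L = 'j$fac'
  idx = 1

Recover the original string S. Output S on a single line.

LF mapping: 4 0 3 1 2
Walk LF starting at row 1, prepending L[row]:
  step 1: row=1, L[1]='$', prepend. Next row=LF[1]=0
  step 2: row=0, L[0]='j', prepend. Next row=LF[0]=4
  step 3: row=4, L[4]='c', prepend. Next row=LF[4]=2
  step 4: row=2, L[2]='f', prepend. Next row=LF[2]=3
  step 5: row=3, L[3]='a', prepend. Next row=LF[3]=1
Reversed output: afcj$

Answer: afcj$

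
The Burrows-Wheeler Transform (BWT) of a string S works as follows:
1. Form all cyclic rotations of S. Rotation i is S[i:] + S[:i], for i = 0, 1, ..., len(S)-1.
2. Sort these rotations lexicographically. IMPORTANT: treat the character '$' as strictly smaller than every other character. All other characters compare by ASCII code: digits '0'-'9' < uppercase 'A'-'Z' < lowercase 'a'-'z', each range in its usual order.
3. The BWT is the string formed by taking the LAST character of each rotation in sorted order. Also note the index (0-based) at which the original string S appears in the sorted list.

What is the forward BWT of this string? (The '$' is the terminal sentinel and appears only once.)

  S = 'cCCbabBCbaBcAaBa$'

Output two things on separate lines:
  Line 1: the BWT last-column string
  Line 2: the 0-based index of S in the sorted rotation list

All 17 rotations (rotation i = S[i:]+S[:i]):
  rot[0] = cCCbabBCbaBcAaBa$
  rot[1] = CCbabBCbaBcAaBa$c
  rot[2] = CbabBCbaBcAaBa$cC
  rot[3] = babBCbaBcAaBa$cCC
  rot[4] = abBCbaBcAaBa$cCCb
  rot[5] = bBCbaBcAaBa$cCCba
  rot[6] = BCbaBcAaBa$cCCbab
  rot[7] = CbaBcAaBa$cCCbabB
  rot[8] = baBcAaBa$cCCbabBC
  rot[9] = aBcAaBa$cCCbabBCb
  rot[10] = BcAaBa$cCCbabBCba
  rot[11] = cAaBa$cCCbabBCbaB
  rot[12] = AaBa$cCCbabBCbaBc
  rot[13] = aBa$cCCbabBCbaBcA
  rot[14] = Ba$cCCbabBCbaBcAa
  rot[15] = a$cCCbabBCbaBcAaB
  rot[16] = $cCCbabBCbaBcAaBa
Sorted (with $ < everything):
  sorted[0] = $cCCbabBCbaBcAaBa  (last char: 'a')
  sorted[1] = AaBa$cCCbabBCbaBc  (last char: 'c')
  sorted[2] = BCbaBcAaBa$cCCbab  (last char: 'b')
  sorted[3] = Ba$cCCbabBCbaBcAa  (last char: 'a')
  sorted[4] = BcAaBa$cCCbabBCba  (last char: 'a')
  sorted[5] = CCbabBCbaBcAaBa$c  (last char: 'c')
  sorted[6] = CbaBcAaBa$cCCbabB  (last char: 'B')
  sorted[7] = CbabBCbaBcAaBa$cC  (last char: 'C')
  sorted[8] = a$cCCbabBCbaBcAaB  (last char: 'B')
  sorted[9] = aBa$cCCbabBCbaBcA  (last char: 'A')
  sorted[10] = aBcAaBa$cCCbabBCb  (last char: 'b')
  sorted[11] = abBCbaBcAaBa$cCCb  (last char: 'b')
  sorted[12] = bBCbaBcAaBa$cCCba  (last char: 'a')
  sorted[13] = baBcAaBa$cCCbabBC  (last char: 'C')
  sorted[14] = babBCbaBcAaBa$cCC  (last char: 'C')
  sorted[15] = cAaBa$cCCbabBCbaB  (last char: 'B')
  sorted[16] = cCCbabBCbaBcAaBa$  (last char: '$')
Last column: acbaacBCBAbbaCCB$
Original string S is at sorted index 16

Answer: acbaacBCBAbbaCCB$
16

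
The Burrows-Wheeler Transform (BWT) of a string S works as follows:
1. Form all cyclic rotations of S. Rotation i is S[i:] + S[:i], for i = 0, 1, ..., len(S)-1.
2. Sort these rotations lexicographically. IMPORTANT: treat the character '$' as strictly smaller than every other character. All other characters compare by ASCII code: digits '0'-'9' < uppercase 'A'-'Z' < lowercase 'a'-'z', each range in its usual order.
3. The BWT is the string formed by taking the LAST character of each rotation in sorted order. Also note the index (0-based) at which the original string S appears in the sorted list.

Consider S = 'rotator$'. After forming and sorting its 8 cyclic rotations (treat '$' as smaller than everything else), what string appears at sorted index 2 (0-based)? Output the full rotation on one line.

Answer: or$rotat

Derivation:
All 8 rotations (rotation i = S[i:]+S[:i]):
  rot[0] = rotator$
  rot[1] = otator$r
  rot[2] = tator$ro
  rot[3] = ator$rot
  rot[4] = tor$rota
  rot[5] = or$rotat
  rot[6] = r$rotato
  rot[7] = $rotator
Sorted (with $ < everything):
  sorted[0] = $rotator
  sorted[1] = ator$rot
  sorted[2] = or$rotat
  sorted[3] = otator$r
  sorted[4] = r$rotato
  sorted[5] = rotator$
  sorted[6] = tator$ro
  sorted[7] = tor$rota
sorted[2] = or$rotat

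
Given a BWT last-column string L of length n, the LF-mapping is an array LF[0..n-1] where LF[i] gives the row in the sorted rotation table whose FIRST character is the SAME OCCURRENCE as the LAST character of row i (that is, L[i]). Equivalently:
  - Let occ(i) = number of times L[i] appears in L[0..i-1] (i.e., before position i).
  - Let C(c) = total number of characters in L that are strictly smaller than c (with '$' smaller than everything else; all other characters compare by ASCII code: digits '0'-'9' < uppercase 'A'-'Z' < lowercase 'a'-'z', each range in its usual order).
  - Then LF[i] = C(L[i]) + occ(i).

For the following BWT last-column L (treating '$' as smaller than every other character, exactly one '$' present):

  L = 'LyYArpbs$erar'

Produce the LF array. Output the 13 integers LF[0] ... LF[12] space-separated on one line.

Char counts: '$':1, 'A':1, 'L':1, 'Y':1, 'a':1, 'b':1, 'e':1, 'p':1, 'r':3, 's':1, 'y':1
C (first-col start): C('$')=0, C('A')=1, C('L')=2, C('Y')=3, C('a')=4, C('b')=5, C('e')=6, C('p')=7, C('r')=8, C('s')=11, C('y')=12
L[0]='L': occ=0, LF[0]=C('L')+0=2+0=2
L[1]='y': occ=0, LF[1]=C('y')+0=12+0=12
L[2]='Y': occ=0, LF[2]=C('Y')+0=3+0=3
L[3]='A': occ=0, LF[3]=C('A')+0=1+0=1
L[4]='r': occ=0, LF[4]=C('r')+0=8+0=8
L[5]='p': occ=0, LF[5]=C('p')+0=7+0=7
L[6]='b': occ=0, LF[6]=C('b')+0=5+0=5
L[7]='s': occ=0, LF[7]=C('s')+0=11+0=11
L[8]='$': occ=0, LF[8]=C('$')+0=0+0=0
L[9]='e': occ=0, LF[9]=C('e')+0=6+0=6
L[10]='r': occ=1, LF[10]=C('r')+1=8+1=9
L[11]='a': occ=0, LF[11]=C('a')+0=4+0=4
L[12]='r': occ=2, LF[12]=C('r')+2=8+2=10

Answer: 2 12 3 1 8 7 5 11 0 6 9 4 10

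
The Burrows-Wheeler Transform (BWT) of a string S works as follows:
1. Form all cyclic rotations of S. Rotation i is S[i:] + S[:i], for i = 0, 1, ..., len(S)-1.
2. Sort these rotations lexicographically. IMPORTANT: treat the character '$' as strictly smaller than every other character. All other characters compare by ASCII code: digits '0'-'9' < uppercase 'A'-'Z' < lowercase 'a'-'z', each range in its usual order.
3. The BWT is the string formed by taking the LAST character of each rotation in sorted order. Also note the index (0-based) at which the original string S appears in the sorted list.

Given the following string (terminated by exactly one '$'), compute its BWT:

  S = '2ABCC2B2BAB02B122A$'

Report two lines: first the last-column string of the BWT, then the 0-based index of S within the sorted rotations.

Answer: ABB12$0CB2B2A222ACB
5

Derivation:
All 19 rotations (rotation i = S[i:]+S[:i]):
  rot[0] = 2ABCC2B2BAB02B122A$
  rot[1] = ABCC2B2BAB02B122A$2
  rot[2] = BCC2B2BAB02B122A$2A
  rot[3] = CC2B2BAB02B122A$2AB
  rot[4] = C2B2BAB02B122A$2ABC
  rot[5] = 2B2BAB02B122A$2ABCC
  rot[6] = B2BAB02B122A$2ABCC2
  rot[7] = 2BAB02B122A$2ABCC2B
  rot[8] = BAB02B122A$2ABCC2B2
  rot[9] = AB02B122A$2ABCC2B2B
  rot[10] = B02B122A$2ABCC2B2BA
  rot[11] = 02B122A$2ABCC2B2BAB
  rot[12] = 2B122A$2ABCC2B2BAB0
  rot[13] = B122A$2ABCC2B2BAB02
  rot[14] = 122A$2ABCC2B2BAB02B
  rot[15] = 22A$2ABCC2B2BAB02B1
  rot[16] = 2A$2ABCC2B2BAB02B12
  rot[17] = A$2ABCC2B2BAB02B122
  rot[18] = $2ABCC2B2BAB02B122A
Sorted (with $ < everything):
  sorted[0] = $2ABCC2B2BAB02B122A  (last char: 'A')
  sorted[1] = 02B122A$2ABCC2B2BAB  (last char: 'B')
  sorted[2] = 122A$2ABCC2B2BAB02B  (last char: 'B')
  sorted[3] = 22A$2ABCC2B2BAB02B1  (last char: '1')
  sorted[4] = 2A$2ABCC2B2BAB02B12  (last char: '2')
  sorted[5] = 2ABCC2B2BAB02B122A$  (last char: '$')
  sorted[6] = 2B122A$2ABCC2B2BAB0  (last char: '0')
  sorted[7] = 2B2BAB02B122A$2ABCC  (last char: 'C')
  sorted[8] = 2BAB02B122A$2ABCC2B  (last char: 'B')
  sorted[9] = A$2ABCC2B2BAB02B122  (last char: '2')
  sorted[10] = AB02B122A$2ABCC2B2B  (last char: 'B')
  sorted[11] = ABCC2B2BAB02B122A$2  (last char: '2')
  sorted[12] = B02B122A$2ABCC2B2BA  (last char: 'A')
  sorted[13] = B122A$2ABCC2B2BAB02  (last char: '2')
  sorted[14] = B2BAB02B122A$2ABCC2  (last char: '2')
  sorted[15] = BAB02B122A$2ABCC2B2  (last char: '2')
  sorted[16] = BCC2B2BAB02B122A$2A  (last char: 'A')
  sorted[17] = C2B2BAB02B122A$2ABC  (last char: 'C')
  sorted[18] = CC2B2BAB02B122A$2AB  (last char: 'B')
Last column: ABB12$0CB2B2A222ACB
Original string S is at sorted index 5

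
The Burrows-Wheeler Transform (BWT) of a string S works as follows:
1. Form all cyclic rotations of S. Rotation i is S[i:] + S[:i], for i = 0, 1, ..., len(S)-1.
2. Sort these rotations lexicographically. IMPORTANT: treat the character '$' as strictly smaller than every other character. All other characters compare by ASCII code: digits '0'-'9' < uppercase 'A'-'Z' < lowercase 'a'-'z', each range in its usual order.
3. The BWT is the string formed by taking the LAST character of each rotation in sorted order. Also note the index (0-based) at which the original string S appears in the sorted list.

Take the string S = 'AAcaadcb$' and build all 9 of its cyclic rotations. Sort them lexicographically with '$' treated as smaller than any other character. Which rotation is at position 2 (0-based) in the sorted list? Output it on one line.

Answer: Acaadcb$A

Derivation:
All 9 rotations (rotation i = S[i:]+S[:i]):
  rot[0] = AAcaadcb$
  rot[1] = Acaadcb$A
  rot[2] = caadcb$AA
  rot[3] = aadcb$AAc
  rot[4] = adcb$AAca
  rot[5] = dcb$AAcaa
  rot[6] = cb$AAcaad
  rot[7] = b$AAcaadc
  rot[8] = $AAcaadcb
Sorted (with $ < everything):
  sorted[0] = $AAcaadcb
  sorted[1] = AAcaadcb$
  sorted[2] = Acaadcb$A
  sorted[3] = aadcb$AAc
  sorted[4] = adcb$AAca
  sorted[5] = b$AAcaadc
  sorted[6] = caadcb$AA
  sorted[7] = cb$AAcaad
  sorted[8] = dcb$AAcaa
sorted[2] = Acaadcb$A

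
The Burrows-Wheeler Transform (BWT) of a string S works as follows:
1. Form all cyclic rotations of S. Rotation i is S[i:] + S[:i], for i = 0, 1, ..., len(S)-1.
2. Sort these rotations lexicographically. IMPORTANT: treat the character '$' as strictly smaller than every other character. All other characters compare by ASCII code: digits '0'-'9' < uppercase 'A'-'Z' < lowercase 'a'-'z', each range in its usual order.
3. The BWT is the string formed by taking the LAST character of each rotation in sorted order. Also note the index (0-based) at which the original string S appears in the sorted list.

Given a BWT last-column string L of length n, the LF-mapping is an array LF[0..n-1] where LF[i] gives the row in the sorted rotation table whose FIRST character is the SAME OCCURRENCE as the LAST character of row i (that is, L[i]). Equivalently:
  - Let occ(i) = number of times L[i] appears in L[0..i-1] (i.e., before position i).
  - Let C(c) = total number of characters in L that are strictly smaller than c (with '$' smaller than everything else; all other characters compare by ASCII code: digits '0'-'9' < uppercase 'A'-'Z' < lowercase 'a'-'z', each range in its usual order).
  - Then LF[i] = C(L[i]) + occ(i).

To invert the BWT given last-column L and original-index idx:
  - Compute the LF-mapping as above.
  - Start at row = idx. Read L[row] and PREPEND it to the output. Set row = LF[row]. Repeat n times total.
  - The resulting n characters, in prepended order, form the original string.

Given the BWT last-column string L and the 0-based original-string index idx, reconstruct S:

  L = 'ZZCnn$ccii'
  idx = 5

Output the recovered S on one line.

Answer: cincinZCZ$

Derivation:
LF mapping: 2 3 1 8 9 0 4 5 6 7
Walk LF starting at row 5, prepending L[row]:
  step 1: row=5, L[5]='$', prepend. Next row=LF[5]=0
  step 2: row=0, L[0]='Z', prepend. Next row=LF[0]=2
  step 3: row=2, L[2]='C', prepend. Next row=LF[2]=1
  step 4: row=1, L[1]='Z', prepend. Next row=LF[1]=3
  step 5: row=3, L[3]='n', prepend. Next row=LF[3]=8
  step 6: row=8, L[8]='i', prepend. Next row=LF[8]=6
  step 7: row=6, L[6]='c', prepend. Next row=LF[6]=4
  step 8: row=4, L[4]='n', prepend. Next row=LF[4]=9
  step 9: row=9, L[9]='i', prepend. Next row=LF[9]=7
  step 10: row=7, L[7]='c', prepend. Next row=LF[7]=5
Reversed output: cincinZCZ$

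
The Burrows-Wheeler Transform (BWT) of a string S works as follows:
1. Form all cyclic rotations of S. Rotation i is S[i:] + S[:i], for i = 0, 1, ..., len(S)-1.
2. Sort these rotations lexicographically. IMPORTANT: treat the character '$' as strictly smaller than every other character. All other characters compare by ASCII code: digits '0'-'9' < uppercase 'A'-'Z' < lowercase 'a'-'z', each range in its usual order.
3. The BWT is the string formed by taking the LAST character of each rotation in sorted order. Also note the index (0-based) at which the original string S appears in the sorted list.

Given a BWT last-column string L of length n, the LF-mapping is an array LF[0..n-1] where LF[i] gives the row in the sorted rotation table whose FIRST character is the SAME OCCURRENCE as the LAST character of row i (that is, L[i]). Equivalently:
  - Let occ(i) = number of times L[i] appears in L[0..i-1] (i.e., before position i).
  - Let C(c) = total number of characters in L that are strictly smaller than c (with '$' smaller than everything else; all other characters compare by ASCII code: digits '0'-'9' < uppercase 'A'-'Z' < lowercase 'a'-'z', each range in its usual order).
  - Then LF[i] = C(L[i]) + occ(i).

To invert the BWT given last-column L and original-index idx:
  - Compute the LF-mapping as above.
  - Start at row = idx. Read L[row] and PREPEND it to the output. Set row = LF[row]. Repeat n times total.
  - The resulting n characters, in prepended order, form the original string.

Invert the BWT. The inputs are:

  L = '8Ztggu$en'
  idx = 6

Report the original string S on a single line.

LF mapping: 1 2 7 4 5 8 0 3 6
Walk LF starting at row 6, prepending L[row]:
  step 1: row=6, L[6]='$', prepend. Next row=LF[6]=0
  step 2: row=0, L[0]='8', prepend. Next row=LF[0]=1
  step 3: row=1, L[1]='Z', prepend. Next row=LF[1]=2
  step 4: row=2, L[2]='t', prepend. Next row=LF[2]=7
  step 5: row=7, L[7]='e', prepend. Next row=LF[7]=3
  step 6: row=3, L[3]='g', prepend. Next row=LF[3]=4
  step 7: row=4, L[4]='g', prepend. Next row=LF[4]=5
  step 8: row=5, L[5]='u', prepend. Next row=LF[5]=8
  step 9: row=8, L[8]='n', prepend. Next row=LF[8]=6
Reversed output: nuggetZ8$

Answer: nuggetZ8$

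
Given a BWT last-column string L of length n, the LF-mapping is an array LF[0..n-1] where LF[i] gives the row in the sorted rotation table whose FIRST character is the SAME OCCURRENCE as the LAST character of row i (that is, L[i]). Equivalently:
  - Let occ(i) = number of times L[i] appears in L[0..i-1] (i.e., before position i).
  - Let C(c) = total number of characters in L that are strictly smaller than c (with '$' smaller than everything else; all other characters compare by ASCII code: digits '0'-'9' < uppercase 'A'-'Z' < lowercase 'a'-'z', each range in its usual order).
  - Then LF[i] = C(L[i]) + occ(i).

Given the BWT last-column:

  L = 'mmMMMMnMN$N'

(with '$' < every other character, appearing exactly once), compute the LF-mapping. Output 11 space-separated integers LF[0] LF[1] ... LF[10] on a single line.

Answer: 8 9 1 2 3 4 10 5 6 0 7

Derivation:
Char counts: '$':1, 'M':5, 'N':2, 'm':2, 'n':1
C (first-col start): C('$')=0, C('M')=1, C('N')=6, C('m')=8, C('n')=10
L[0]='m': occ=0, LF[0]=C('m')+0=8+0=8
L[1]='m': occ=1, LF[1]=C('m')+1=8+1=9
L[2]='M': occ=0, LF[2]=C('M')+0=1+0=1
L[3]='M': occ=1, LF[3]=C('M')+1=1+1=2
L[4]='M': occ=2, LF[4]=C('M')+2=1+2=3
L[5]='M': occ=3, LF[5]=C('M')+3=1+3=4
L[6]='n': occ=0, LF[6]=C('n')+0=10+0=10
L[7]='M': occ=4, LF[7]=C('M')+4=1+4=5
L[8]='N': occ=0, LF[8]=C('N')+0=6+0=6
L[9]='$': occ=0, LF[9]=C('$')+0=0+0=0
L[10]='N': occ=1, LF[10]=C('N')+1=6+1=7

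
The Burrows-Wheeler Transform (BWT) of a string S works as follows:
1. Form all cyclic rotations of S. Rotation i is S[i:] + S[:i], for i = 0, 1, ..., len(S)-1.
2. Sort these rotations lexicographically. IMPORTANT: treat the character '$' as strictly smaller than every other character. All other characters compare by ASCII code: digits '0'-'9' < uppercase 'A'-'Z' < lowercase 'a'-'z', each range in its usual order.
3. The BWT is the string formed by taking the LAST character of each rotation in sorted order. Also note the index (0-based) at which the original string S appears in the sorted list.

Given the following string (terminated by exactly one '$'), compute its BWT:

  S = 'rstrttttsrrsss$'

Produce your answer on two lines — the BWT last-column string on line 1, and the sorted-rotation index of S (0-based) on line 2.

All 15 rotations (rotation i = S[i:]+S[:i]):
  rot[0] = rstrttttsrrsss$
  rot[1] = strttttsrrsss$r
  rot[2] = trttttsrrsss$rs
  rot[3] = rttttsrrsss$rst
  rot[4] = ttttsrrsss$rstr
  rot[5] = tttsrrsss$rstrt
  rot[6] = ttsrrsss$rstrtt
  rot[7] = tsrrsss$rstrttt
  rot[8] = srrsss$rstrtttt
  rot[9] = rrsss$rstrtttts
  rot[10] = rsss$rstrttttsr
  rot[11] = sss$rstrttttsrr
  rot[12] = ss$rstrttttsrrs
  rot[13] = s$rstrttttsrrss
  rot[14] = $rstrttttsrrsss
Sorted (with $ < everything):
  sorted[0] = $rstrttttsrrsss  (last char: 's')
  sorted[1] = rrsss$rstrtttts  (last char: 's')
  sorted[2] = rsss$rstrttttsr  (last char: 'r')
  sorted[3] = rstrttttsrrsss$  (last char: '$')
  sorted[4] = rttttsrrsss$rst  (last char: 't')
  sorted[5] = s$rstrttttsrrss  (last char: 's')
  sorted[6] = srrsss$rstrtttt  (last char: 't')
  sorted[7] = ss$rstrttttsrrs  (last char: 's')
  sorted[8] = sss$rstrttttsrr  (last char: 'r')
  sorted[9] = strttttsrrsss$r  (last char: 'r')
  sorted[10] = trttttsrrsss$rs  (last char: 's')
  sorted[11] = tsrrsss$rstrttt  (last char: 't')
  sorted[12] = ttsrrsss$rstrtt  (last char: 't')
  sorted[13] = tttsrrsss$rstrt  (last char: 't')
  sorted[14] = ttttsrrsss$rstr  (last char: 'r')
Last column: ssr$tstsrrstttr
Original string S is at sorted index 3

Answer: ssr$tstsrrstttr
3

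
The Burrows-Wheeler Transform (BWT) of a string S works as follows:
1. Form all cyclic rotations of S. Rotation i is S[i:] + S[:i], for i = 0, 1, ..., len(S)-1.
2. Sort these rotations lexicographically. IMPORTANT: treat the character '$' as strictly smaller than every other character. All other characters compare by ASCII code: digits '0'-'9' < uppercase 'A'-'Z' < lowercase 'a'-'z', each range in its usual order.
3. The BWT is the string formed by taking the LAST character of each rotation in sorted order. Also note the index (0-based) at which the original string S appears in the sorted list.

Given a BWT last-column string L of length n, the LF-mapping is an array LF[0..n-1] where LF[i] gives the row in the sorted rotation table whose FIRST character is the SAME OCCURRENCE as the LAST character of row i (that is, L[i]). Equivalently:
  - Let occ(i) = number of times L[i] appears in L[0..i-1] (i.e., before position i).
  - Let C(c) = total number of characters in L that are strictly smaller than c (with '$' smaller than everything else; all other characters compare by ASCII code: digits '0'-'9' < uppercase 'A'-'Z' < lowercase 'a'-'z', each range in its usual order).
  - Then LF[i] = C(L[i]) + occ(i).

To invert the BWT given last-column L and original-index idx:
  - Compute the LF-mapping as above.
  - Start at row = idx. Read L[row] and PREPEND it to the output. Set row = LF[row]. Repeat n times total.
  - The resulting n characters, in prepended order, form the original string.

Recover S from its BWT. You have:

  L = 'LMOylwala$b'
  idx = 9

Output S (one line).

LF mapping: 1 2 3 10 7 9 4 8 5 0 6
Walk LF starting at row 9, prepending L[row]:
  step 1: row=9, L[9]='$', prepend. Next row=LF[9]=0
  step 2: row=0, L[0]='L', prepend. Next row=LF[0]=1
  step 3: row=1, L[1]='M', prepend. Next row=LF[1]=2
  step 4: row=2, L[2]='O', prepend. Next row=LF[2]=3
  step 5: row=3, L[3]='y', prepend. Next row=LF[3]=10
  step 6: row=10, L[10]='b', prepend. Next row=LF[10]=6
  step 7: row=6, L[6]='a', prepend. Next row=LF[6]=4
  step 8: row=4, L[4]='l', prepend. Next row=LF[4]=7
  step 9: row=7, L[7]='l', prepend. Next row=LF[7]=8
  step 10: row=8, L[8]='a', prepend. Next row=LF[8]=5
  step 11: row=5, L[5]='w', prepend. Next row=LF[5]=9
Reversed output: wallabyOML$

Answer: wallabyOML$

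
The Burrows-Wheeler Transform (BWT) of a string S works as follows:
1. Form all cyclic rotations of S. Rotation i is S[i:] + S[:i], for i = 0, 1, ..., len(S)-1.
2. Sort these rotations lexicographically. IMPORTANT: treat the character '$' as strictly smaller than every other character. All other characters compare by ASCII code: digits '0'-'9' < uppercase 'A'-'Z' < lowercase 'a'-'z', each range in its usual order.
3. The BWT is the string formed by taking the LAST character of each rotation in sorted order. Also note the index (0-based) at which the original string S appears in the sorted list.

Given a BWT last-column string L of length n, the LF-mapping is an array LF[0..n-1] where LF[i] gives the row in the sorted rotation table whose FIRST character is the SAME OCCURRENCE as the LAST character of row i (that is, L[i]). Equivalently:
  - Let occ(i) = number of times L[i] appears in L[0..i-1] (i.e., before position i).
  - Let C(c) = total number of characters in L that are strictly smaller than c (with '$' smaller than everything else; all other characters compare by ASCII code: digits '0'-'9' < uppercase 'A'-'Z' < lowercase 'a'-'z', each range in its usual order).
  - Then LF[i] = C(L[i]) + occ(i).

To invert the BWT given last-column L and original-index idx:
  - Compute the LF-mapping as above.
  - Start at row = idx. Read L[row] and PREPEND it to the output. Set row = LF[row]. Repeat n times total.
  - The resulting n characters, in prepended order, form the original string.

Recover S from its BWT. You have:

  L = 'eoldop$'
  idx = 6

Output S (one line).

Answer: poodle$

Derivation:
LF mapping: 2 4 3 1 5 6 0
Walk LF starting at row 6, prepending L[row]:
  step 1: row=6, L[6]='$', prepend. Next row=LF[6]=0
  step 2: row=0, L[0]='e', prepend. Next row=LF[0]=2
  step 3: row=2, L[2]='l', prepend. Next row=LF[2]=3
  step 4: row=3, L[3]='d', prepend. Next row=LF[3]=1
  step 5: row=1, L[1]='o', prepend. Next row=LF[1]=4
  step 6: row=4, L[4]='o', prepend. Next row=LF[4]=5
  step 7: row=5, L[5]='p', prepend. Next row=LF[5]=6
Reversed output: poodle$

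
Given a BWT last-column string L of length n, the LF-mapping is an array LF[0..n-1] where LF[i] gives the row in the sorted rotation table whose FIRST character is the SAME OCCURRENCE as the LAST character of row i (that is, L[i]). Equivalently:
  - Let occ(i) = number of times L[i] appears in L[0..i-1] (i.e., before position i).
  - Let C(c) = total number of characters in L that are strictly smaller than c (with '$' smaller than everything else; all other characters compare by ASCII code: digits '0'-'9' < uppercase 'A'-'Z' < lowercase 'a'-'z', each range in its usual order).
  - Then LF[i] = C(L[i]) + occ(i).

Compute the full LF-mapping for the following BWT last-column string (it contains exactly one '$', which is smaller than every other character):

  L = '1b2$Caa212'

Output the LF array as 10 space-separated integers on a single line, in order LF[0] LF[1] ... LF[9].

Answer: 1 9 3 0 6 7 8 4 2 5

Derivation:
Char counts: '$':1, '1':2, '2':3, 'C':1, 'a':2, 'b':1
C (first-col start): C('$')=0, C('1')=1, C('2')=3, C('C')=6, C('a')=7, C('b')=9
L[0]='1': occ=0, LF[0]=C('1')+0=1+0=1
L[1]='b': occ=0, LF[1]=C('b')+0=9+0=9
L[2]='2': occ=0, LF[2]=C('2')+0=3+0=3
L[3]='$': occ=0, LF[3]=C('$')+0=0+0=0
L[4]='C': occ=0, LF[4]=C('C')+0=6+0=6
L[5]='a': occ=0, LF[5]=C('a')+0=7+0=7
L[6]='a': occ=1, LF[6]=C('a')+1=7+1=8
L[7]='2': occ=1, LF[7]=C('2')+1=3+1=4
L[8]='1': occ=1, LF[8]=C('1')+1=1+1=2
L[9]='2': occ=2, LF[9]=C('2')+2=3+2=5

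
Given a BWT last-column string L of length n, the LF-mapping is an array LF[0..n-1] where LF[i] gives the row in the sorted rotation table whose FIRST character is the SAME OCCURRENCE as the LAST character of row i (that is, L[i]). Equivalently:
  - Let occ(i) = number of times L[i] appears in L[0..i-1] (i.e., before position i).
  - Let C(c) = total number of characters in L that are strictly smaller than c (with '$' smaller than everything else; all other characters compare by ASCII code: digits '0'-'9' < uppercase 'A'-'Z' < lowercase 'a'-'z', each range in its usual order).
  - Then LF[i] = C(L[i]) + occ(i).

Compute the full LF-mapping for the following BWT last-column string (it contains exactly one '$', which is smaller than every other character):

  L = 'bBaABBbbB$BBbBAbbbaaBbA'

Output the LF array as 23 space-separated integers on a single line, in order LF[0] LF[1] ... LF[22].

Answer: 15 4 12 1 5 6 16 17 7 0 8 9 18 10 2 19 20 21 13 14 11 22 3

Derivation:
Char counts: '$':1, 'A':3, 'B':8, 'a':3, 'b':8
C (first-col start): C('$')=0, C('A')=1, C('B')=4, C('a')=12, C('b')=15
L[0]='b': occ=0, LF[0]=C('b')+0=15+0=15
L[1]='B': occ=0, LF[1]=C('B')+0=4+0=4
L[2]='a': occ=0, LF[2]=C('a')+0=12+0=12
L[3]='A': occ=0, LF[3]=C('A')+0=1+0=1
L[4]='B': occ=1, LF[4]=C('B')+1=4+1=5
L[5]='B': occ=2, LF[5]=C('B')+2=4+2=6
L[6]='b': occ=1, LF[6]=C('b')+1=15+1=16
L[7]='b': occ=2, LF[7]=C('b')+2=15+2=17
L[8]='B': occ=3, LF[8]=C('B')+3=4+3=7
L[9]='$': occ=0, LF[9]=C('$')+0=0+0=0
L[10]='B': occ=4, LF[10]=C('B')+4=4+4=8
L[11]='B': occ=5, LF[11]=C('B')+5=4+5=9
L[12]='b': occ=3, LF[12]=C('b')+3=15+3=18
L[13]='B': occ=6, LF[13]=C('B')+6=4+6=10
L[14]='A': occ=1, LF[14]=C('A')+1=1+1=2
L[15]='b': occ=4, LF[15]=C('b')+4=15+4=19
L[16]='b': occ=5, LF[16]=C('b')+5=15+5=20
L[17]='b': occ=6, LF[17]=C('b')+6=15+6=21
L[18]='a': occ=1, LF[18]=C('a')+1=12+1=13
L[19]='a': occ=2, LF[19]=C('a')+2=12+2=14
L[20]='B': occ=7, LF[20]=C('B')+7=4+7=11
L[21]='b': occ=7, LF[21]=C('b')+7=15+7=22
L[22]='A': occ=2, LF[22]=C('A')+2=1+2=3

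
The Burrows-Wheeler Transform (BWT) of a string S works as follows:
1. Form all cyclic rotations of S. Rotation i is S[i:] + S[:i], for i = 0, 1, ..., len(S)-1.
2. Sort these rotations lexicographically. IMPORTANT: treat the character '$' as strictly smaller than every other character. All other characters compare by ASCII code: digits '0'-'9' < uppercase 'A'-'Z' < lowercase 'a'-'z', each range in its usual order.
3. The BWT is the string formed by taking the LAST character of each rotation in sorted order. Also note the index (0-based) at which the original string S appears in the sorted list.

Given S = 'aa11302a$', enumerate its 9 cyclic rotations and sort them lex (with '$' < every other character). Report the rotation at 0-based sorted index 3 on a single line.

All 9 rotations (rotation i = S[i:]+S[:i]):
  rot[0] = aa11302a$
  rot[1] = a11302a$a
  rot[2] = 11302a$aa
  rot[3] = 1302a$aa1
  rot[4] = 302a$aa11
  rot[5] = 02a$aa113
  rot[6] = 2a$aa1130
  rot[7] = a$aa11302
  rot[8] = $aa11302a
Sorted (with $ < everything):
  sorted[0] = $aa11302a
  sorted[1] = 02a$aa113
  sorted[2] = 11302a$aa
  sorted[3] = 1302a$aa1
  sorted[4] = 2a$aa1130
  sorted[5] = 302a$aa11
  sorted[6] = a$aa11302
  sorted[7] = a11302a$a
  sorted[8] = aa11302a$
sorted[3] = 1302a$aa1

Answer: 1302a$aa1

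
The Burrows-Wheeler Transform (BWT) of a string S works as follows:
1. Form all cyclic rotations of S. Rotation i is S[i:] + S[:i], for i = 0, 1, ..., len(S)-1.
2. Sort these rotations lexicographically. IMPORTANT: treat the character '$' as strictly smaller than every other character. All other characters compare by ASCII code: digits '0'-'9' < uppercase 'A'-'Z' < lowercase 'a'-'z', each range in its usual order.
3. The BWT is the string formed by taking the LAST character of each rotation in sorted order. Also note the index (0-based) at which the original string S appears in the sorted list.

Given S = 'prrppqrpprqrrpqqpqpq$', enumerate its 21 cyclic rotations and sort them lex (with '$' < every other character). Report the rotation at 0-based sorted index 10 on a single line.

Answer: qpq$prrppqrpprqrrpqqp

Derivation:
All 21 rotations (rotation i = S[i:]+S[:i]):
  rot[0] = prrppqrpprqrrpqqpqpq$
  rot[1] = rrppqrpprqrrpqqpqpq$p
  rot[2] = rppqrpprqrrpqqpqpq$pr
  rot[3] = ppqrpprqrrpqqpqpq$prr
  rot[4] = pqrpprqrrpqqpqpq$prrp
  rot[5] = qrpprqrrpqqpqpq$prrpp
  rot[6] = rpprqrrpqqpqpq$prrppq
  rot[7] = pprqrrpqqpqpq$prrppqr
  rot[8] = prqrrpqqpqpq$prrppqrp
  rot[9] = rqrrpqqpqpq$prrppqrpp
  rot[10] = qrrpqqpqpq$prrppqrppr
  rot[11] = rrpqqpqpq$prrppqrpprq
  rot[12] = rpqqpqpq$prrppqrpprqr
  rot[13] = pqqpqpq$prrppqrpprqrr
  rot[14] = qqpqpq$prrppqrpprqrrp
  rot[15] = qpqpq$prrppqrpprqrrpq
  rot[16] = pqpq$prrppqrpprqrrpqq
  rot[17] = qpq$prrppqrpprqrrpqqp
  rot[18] = pq$prrppqrpprqrrpqqpq
  rot[19] = q$prrppqrpprqrrpqqpqp
  rot[20] = $prrppqrpprqrrpqqpqpq
Sorted (with $ < everything):
  sorted[0] = $prrppqrpprqrrpqqpqpq
  sorted[1] = ppqrpprqrrpqqpqpq$prr
  sorted[2] = pprqrrpqqpqpq$prrppqr
  sorted[3] = pq$prrppqrpprqrrpqqpq
  sorted[4] = pqpq$prrppqrpprqrrpqq
  sorted[5] = pqqpqpq$prrppqrpprqrr
  sorted[6] = pqrpprqrrpqqpqpq$prrp
  sorted[7] = prqrrpqqpqpq$prrppqrp
  sorted[8] = prrppqrpprqrrpqqpqpq$
  sorted[9] = q$prrppqrpprqrrpqqpqp
  sorted[10] = qpq$prrppqrpprqrrpqqp
  sorted[11] = qpqpq$prrppqrpprqrrpq
  sorted[12] = qqpqpq$prrppqrpprqrrp
  sorted[13] = qrpprqrrpqqpqpq$prrpp
  sorted[14] = qrrpqqpqpq$prrppqrppr
  sorted[15] = rppqrpprqrrpqqpqpq$pr
  sorted[16] = rpprqrrpqqpqpq$prrppq
  sorted[17] = rpqqpqpq$prrppqrpprqr
  sorted[18] = rqrrpqqpqpq$prrppqrpp
  sorted[19] = rrppqrpprqrrpqqpqpq$p
  sorted[20] = rrpqqpqpq$prrppqrpprq
sorted[10] = qpq$prrppqrpprqrrpqqp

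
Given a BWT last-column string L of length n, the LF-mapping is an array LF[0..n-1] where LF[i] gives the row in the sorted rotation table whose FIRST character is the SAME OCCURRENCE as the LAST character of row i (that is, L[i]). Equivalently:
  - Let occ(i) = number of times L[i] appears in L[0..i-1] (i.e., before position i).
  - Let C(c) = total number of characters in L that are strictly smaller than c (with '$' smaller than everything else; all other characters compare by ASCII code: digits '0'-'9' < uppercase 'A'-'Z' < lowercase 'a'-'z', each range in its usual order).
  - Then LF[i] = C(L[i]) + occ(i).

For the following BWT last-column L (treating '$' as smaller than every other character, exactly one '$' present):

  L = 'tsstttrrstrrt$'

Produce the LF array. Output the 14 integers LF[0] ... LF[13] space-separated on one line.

Char counts: '$':1, 'r':4, 's':3, 't':6
C (first-col start): C('$')=0, C('r')=1, C('s')=5, C('t')=8
L[0]='t': occ=0, LF[0]=C('t')+0=8+0=8
L[1]='s': occ=0, LF[1]=C('s')+0=5+0=5
L[2]='s': occ=1, LF[2]=C('s')+1=5+1=6
L[3]='t': occ=1, LF[3]=C('t')+1=8+1=9
L[4]='t': occ=2, LF[4]=C('t')+2=8+2=10
L[5]='t': occ=3, LF[5]=C('t')+3=8+3=11
L[6]='r': occ=0, LF[6]=C('r')+0=1+0=1
L[7]='r': occ=1, LF[7]=C('r')+1=1+1=2
L[8]='s': occ=2, LF[8]=C('s')+2=5+2=7
L[9]='t': occ=4, LF[9]=C('t')+4=8+4=12
L[10]='r': occ=2, LF[10]=C('r')+2=1+2=3
L[11]='r': occ=3, LF[11]=C('r')+3=1+3=4
L[12]='t': occ=5, LF[12]=C('t')+5=8+5=13
L[13]='$': occ=0, LF[13]=C('$')+0=0+0=0

Answer: 8 5 6 9 10 11 1 2 7 12 3 4 13 0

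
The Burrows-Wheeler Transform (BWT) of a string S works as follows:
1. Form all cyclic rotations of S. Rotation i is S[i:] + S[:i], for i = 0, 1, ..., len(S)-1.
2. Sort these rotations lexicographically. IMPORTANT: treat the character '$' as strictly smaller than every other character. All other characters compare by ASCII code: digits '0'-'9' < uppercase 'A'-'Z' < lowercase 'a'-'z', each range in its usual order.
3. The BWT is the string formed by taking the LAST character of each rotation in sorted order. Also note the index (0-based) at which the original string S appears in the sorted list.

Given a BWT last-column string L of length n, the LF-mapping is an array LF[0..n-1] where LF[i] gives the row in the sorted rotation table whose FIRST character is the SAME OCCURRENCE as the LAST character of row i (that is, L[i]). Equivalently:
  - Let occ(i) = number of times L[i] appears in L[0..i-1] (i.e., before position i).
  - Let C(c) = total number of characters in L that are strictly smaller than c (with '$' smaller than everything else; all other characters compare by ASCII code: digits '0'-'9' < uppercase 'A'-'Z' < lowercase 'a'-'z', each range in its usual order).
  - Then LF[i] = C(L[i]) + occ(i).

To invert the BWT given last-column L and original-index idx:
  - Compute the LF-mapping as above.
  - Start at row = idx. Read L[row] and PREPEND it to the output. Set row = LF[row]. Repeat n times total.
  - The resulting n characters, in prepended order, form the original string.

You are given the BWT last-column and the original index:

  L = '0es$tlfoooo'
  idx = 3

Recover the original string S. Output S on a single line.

Answer: footloose0$

Derivation:
LF mapping: 1 2 9 0 10 4 3 5 6 7 8
Walk LF starting at row 3, prepending L[row]:
  step 1: row=3, L[3]='$', prepend. Next row=LF[3]=0
  step 2: row=0, L[0]='0', prepend. Next row=LF[0]=1
  step 3: row=1, L[1]='e', prepend. Next row=LF[1]=2
  step 4: row=2, L[2]='s', prepend. Next row=LF[2]=9
  step 5: row=9, L[9]='o', prepend. Next row=LF[9]=7
  step 6: row=7, L[7]='o', prepend. Next row=LF[7]=5
  step 7: row=5, L[5]='l', prepend. Next row=LF[5]=4
  step 8: row=4, L[4]='t', prepend. Next row=LF[4]=10
  step 9: row=10, L[10]='o', prepend. Next row=LF[10]=8
  step 10: row=8, L[8]='o', prepend. Next row=LF[8]=6
  step 11: row=6, L[6]='f', prepend. Next row=LF[6]=3
Reversed output: footloose0$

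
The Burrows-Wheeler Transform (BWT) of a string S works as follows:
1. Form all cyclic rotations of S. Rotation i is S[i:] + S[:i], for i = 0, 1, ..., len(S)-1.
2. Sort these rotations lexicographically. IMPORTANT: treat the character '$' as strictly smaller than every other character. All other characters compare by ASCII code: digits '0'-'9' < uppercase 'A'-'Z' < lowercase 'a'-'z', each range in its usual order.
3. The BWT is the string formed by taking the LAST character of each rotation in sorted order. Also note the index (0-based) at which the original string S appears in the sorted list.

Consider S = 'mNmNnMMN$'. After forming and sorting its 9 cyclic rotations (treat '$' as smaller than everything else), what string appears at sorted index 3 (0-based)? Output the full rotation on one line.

All 9 rotations (rotation i = S[i:]+S[:i]):
  rot[0] = mNmNnMMN$
  rot[1] = NmNnMMN$m
  rot[2] = mNnMMN$mN
  rot[3] = NnMMN$mNm
  rot[4] = nMMN$mNmN
  rot[5] = MMN$mNmNn
  rot[6] = MN$mNmNnM
  rot[7] = N$mNmNnMM
  rot[8] = $mNmNnMMN
Sorted (with $ < everything):
  sorted[0] = $mNmNnMMN
  sorted[1] = MMN$mNmNn
  sorted[2] = MN$mNmNnM
  sorted[3] = N$mNmNnMM
  sorted[4] = NmNnMMN$m
  sorted[5] = NnMMN$mNm
  sorted[6] = mNmNnMMN$
  sorted[7] = mNnMMN$mN
  sorted[8] = nMMN$mNmN
sorted[3] = N$mNmNnMM

Answer: N$mNmNnMM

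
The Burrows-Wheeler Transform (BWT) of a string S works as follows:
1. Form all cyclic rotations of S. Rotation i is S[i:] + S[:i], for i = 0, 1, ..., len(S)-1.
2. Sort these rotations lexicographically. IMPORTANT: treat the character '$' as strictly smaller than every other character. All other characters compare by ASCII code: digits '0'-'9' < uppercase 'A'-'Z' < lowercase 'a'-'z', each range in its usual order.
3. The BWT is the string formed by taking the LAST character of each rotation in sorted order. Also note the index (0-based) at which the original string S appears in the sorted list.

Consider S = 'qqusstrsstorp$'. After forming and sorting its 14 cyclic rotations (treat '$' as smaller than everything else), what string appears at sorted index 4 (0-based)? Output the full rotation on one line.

Answer: qusstrsstorp$q

Derivation:
All 14 rotations (rotation i = S[i:]+S[:i]):
  rot[0] = qqusstrsstorp$
  rot[1] = qusstrsstorp$q
  rot[2] = usstrsstorp$qq
  rot[3] = sstrsstorp$qqu
  rot[4] = strsstorp$qqus
  rot[5] = trsstorp$qquss
  rot[6] = rsstorp$qqusst
  rot[7] = sstorp$qqusstr
  rot[8] = storp$qqusstrs
  rot[9] = torp$qqusstrss
  rot[10] = orp$qqusstrsst
  rot[11] = rp$qqusstrssto
  rot[12] = p$qqusstrsstor
  rot[13] = $qqusstrsstorp
Sorted (with $ < everything):
  sorted[0] = $qqusstrsstorp
  sorted[1] = orp$qqusstrsst
  sorted[2] = p$qqusstrsstor
  sorted[3] = qqusstrsstorp$
  sorted[4] = qusstrsstorp$q
  sorted[5] = rp$qqusstrssto
  sorted[6] = rsstorp$qqusst
  sorted[7] = sstorp$qqusstr
  sorted[8] = sstrsstorp$qqu
  sorted[9] = storp$qqusstrs
  sorted[10] = strsstorp$qqus
  sorted[11] = torp$qqusstrss
  sorted[12] = trsstorp$qquss
  sorted[13] = usstrsstorp$qq
sorted[4] = qusstrsstorp$q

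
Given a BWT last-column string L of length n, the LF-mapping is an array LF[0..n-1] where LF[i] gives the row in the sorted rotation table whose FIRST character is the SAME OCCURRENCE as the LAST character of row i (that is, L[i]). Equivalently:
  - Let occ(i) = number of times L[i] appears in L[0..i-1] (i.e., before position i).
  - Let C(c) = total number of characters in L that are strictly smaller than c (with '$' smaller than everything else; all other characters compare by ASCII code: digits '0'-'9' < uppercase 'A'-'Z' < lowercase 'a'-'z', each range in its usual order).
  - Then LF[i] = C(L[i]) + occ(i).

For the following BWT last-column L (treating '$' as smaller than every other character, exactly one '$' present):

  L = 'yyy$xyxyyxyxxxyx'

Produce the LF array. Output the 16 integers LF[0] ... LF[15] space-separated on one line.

Char counts: '$':1, 'x':7, 'y':8
C (first-col start): C('$')=0, C('x')=1, C('y')=8
L[0]='y': occ=0, LF[0]=C('y')+0=8+0=8
L[1]='y': occ=1, LF[1]=C('y')+1=8+1=9
L[2]='y': occ=2, LF[2]=C('y')+2=8+2=10
L[3]='$': occ=0, LF[3]=C('$')+0=0+0=0
L[4]='x': occ=0, LF[4]=C('x')+0=1+0=1
L[5]='y': occ=3, LF[5]=C('y')+3=8+3=11
L[6]='x': occ=1, LF[6]=C('x')+1=1+1=2
L[7]='y': occ=4, LF[7]=C('y')+4=8+4=12
L[8]='y': occ=5, LF[8]=C('y')+5=8+5=13
L[9]='x': occ=2, LF[9]=C('x')+2=1+2=3
L[10]='y': occ=6, LF[10]=C('y')+6=8+6=14
L[11]='x': occ=3, LF[11]=C('x')+3=1+3=4
L[12]='x': occ=4, LF[12]=C('x')+4=1+4=5
L[13]='x': occ=5, LF[13]=C('x')+5=1+5=6
L[14]='y': occ=7, LF[14]=C('y')+7=8+7=15
L[15]='x': occ=6, LF[15]=C('x')+6=1+6=7

Answer: 8 9 10 0 1 11 2 12 13 3 14 4 5 6 15 7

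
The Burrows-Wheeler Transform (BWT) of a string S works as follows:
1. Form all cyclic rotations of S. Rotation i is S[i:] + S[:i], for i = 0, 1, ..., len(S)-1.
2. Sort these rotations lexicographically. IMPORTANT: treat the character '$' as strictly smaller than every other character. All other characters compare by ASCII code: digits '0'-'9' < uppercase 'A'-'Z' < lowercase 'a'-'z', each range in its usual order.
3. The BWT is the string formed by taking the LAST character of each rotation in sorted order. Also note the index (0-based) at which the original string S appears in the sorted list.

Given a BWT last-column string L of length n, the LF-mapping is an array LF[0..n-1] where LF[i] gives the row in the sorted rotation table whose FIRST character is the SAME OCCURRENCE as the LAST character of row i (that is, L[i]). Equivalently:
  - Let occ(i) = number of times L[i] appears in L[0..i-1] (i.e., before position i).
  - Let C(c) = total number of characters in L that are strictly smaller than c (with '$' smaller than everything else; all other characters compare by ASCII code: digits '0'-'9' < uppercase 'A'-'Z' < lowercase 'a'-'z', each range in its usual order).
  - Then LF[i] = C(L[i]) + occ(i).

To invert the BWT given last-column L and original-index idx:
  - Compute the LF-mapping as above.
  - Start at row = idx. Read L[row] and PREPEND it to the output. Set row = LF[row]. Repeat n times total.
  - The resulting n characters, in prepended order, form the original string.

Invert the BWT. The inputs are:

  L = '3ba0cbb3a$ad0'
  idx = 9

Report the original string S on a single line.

Answer: ba0dc3abab03$

Derivation:
LF mapping: 3 8 5 1 11 9 10 4 6 0 7 12 2
Walk LF starting at row 9, prepending L[row]:
  step 1: row=9, L[9]='$', prepend. Next row=LF[9]=0
  step 2: row=0, L[0]='3', prepend. Next row=LF[0]=3
  step 3: row=3, L[3]='0', prepend. Next row=LF[3]=1
  step 4: row=1, L[1]='b', prepend. Next row=LF[1]=8
  step 5: row=8, L[8]='a', prepend. Next row=LF[8]=6
  step 6: row=6, L[6]='b', prepend. Next row=LF[6]=10
  step 7: row=10, L[10]='a', prepend. Next row=LF[10]=7
  step 8: row=7, L[7]='3', prepend. Next row=LF[7]=4
  step 9: row=4, L[4]='c', prepend. Next row=LF[4]=11
  step 10: row=11, L[11]='d', prepend. Next row=LF[11]=12
  step 11: row=12, L[12]='0', prepend. Next row=LF[12]=2
  step 12: row=2, L[2]='a', prepend. Next row=LF[2]=5
  step 13: row=5, L[5]='b', prepend. Next row=LF[5]=9
Reversed output: ba0dc3abab03$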